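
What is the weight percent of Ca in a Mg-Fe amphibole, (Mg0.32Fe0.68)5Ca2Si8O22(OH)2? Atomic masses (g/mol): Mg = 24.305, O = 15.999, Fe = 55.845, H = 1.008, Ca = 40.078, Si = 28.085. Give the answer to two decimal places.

M((Mg0.32Fe0.68)5Ca2Si8O22(OH)2) = 919.589 g/mol.
Ca contributes 2 × 40.078 = 80.156 g per mole.
80.156/919.589 = 0.0872 → 8.72%.

8.72 weight percent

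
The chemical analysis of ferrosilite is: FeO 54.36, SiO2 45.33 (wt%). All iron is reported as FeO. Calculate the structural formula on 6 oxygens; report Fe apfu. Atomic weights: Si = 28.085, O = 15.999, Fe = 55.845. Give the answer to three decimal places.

FeO (M=71.844): mol = 0.75664; Fe = 0.75664, O = 0.75664.
SiO2 (M=60.083): mol = 0.75446; Si = 0.75446, O = 1.50892.
ΣO = 2.26556; factor = 6/ΣO = 2.64835.
Fe apfu = 0.75664 × 2.64835 = 2.004.

2.004 Fe apfu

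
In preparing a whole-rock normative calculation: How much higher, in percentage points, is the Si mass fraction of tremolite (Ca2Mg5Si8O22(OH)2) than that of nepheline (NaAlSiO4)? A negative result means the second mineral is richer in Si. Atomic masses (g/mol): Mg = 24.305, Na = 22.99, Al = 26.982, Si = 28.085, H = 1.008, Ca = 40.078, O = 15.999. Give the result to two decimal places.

7.89 percentage points

M(Ca2Mg5Si8O22(OH)2) = 812.353 g/mol, so wt% Si = 224.680/812.353 × 100 = 27.66%.
M(NaAlSiO4) = 142.053 g/mol, so wt% Si = 28.085/142.053 × 100 = 19.77%.
27.66 − 19.77 = 7.89 pp.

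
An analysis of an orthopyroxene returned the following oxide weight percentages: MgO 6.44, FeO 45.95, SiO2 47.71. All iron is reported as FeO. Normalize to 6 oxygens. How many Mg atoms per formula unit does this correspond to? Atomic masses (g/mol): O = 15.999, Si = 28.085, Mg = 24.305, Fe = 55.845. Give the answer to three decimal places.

MgO: 6.44/40.304 = 0.15979 mol → 0.15979 mol Mg, 0.15979 mol O.
FeO: 45.95/71.844 = 0.63958 mol → 0.63958 mol Fe, 0.63958 mol O.
SiO2: 47.71/60.083 = 0.79407 mol → 0.79407 mol Si, 1.58814 mol O.
Total oxygen = 2.38751 mol. Normalization factor = 6/2.38751 = 2.51308.
Mg per 6 O = 0.15979 × 2.51308 = 0.402.

0.402 Mg apfu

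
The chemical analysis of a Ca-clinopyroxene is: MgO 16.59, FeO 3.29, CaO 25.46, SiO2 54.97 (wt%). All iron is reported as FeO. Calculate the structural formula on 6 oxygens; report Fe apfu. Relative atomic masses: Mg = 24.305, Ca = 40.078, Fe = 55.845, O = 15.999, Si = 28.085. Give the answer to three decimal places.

0.100 Fe apfu

MgO (M=40.304): mol = 0.41162; Mg = 0.41162, O = 0.41162.
FeO (M=71.844): mol = 0.04579; Fe = 0.04579, O = 0.04579.
CaO (M=56.077): mol = 0.45402; Ca = 0.45402, O = 0.45402.
SiO2 (M=60.083): mol = 0.91490; Si = 0.91490, O = 1.82980.
ΣO = 2.74123; factor = 6/ΣO = 2.18880.
Fe apfu = 0.04579 × 2.18880 = 0.100.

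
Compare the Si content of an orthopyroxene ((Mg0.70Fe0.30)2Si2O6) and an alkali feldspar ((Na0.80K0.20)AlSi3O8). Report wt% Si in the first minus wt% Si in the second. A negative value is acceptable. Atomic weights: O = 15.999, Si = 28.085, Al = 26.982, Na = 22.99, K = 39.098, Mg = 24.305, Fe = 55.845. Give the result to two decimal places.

-6.17 percentage points

M((Mg0.70Fe0.30)2Si2O6) = 219.698 g/mol, so wt% Si = 56.170/219.698 × 100 = 25.57%.
M((Na0.80K0.20)AlSi3O8) = 265.441 g/mol, so wt% Si = 84.255/265.441 × 100 = 31.74%.
25.57 − 31.74 = -6.17 pp.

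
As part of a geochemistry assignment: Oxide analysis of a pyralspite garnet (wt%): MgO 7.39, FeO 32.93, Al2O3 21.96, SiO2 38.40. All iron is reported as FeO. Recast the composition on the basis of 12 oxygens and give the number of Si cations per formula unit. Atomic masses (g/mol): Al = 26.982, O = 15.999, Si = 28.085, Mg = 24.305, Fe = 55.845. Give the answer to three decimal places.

MgO (M=40.304): mol = 0.18336; Mg = 0.18336, O = 0.18336.
FeO (M=71.844): mol = 0.45835; Fe = 0.45835, O = 0.45835.
Al2O3 (M=101.961): mol = 0.21538; Al = 0.43076, O = 0.64614.
SiO2 (M=60.083): mol = 0.63912; Si = 0.63912, O = 1.27824.
ΣO = 2.56609; factor = 12/ΣO = 4.67638.
Si apfu = 0.63912 × 4.67638 = 2.989.

2.989 Si apfu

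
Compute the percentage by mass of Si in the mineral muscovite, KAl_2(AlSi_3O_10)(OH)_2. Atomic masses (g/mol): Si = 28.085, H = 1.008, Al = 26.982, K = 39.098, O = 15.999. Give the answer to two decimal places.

M(KAl_2(AlSi_3O_10)(OH)_2) = 398.303 g/mol.
Si contributes 3 × 28.085 = 84.255 g per mole.
84.255/398.303 = 0.2115 → 21.15%.

21.15 mass %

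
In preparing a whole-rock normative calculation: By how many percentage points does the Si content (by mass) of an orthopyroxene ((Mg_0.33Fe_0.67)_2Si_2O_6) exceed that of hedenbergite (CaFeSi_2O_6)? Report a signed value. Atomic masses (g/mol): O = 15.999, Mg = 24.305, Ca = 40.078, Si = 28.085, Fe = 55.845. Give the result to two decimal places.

M((Mg_0.33Fe_0.67)_2Si_2O_6) = 243.038 g/mol, so wt% Si = 56.170/243.038 × 100 = 23.11%.
M(CaFeSi_2O_6) = 248.087 g/mol, so wt% Si = 56.170/248.087 × 100 = 22.64%.
23.11 − 22.64 = 0.47 pp.

0.47 percentage points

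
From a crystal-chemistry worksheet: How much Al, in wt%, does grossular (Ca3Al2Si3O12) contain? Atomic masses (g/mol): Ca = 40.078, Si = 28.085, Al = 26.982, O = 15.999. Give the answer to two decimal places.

Formula mass = 3*40.078 + 2*26.982 + 3*28.085 + 12*15.999 = 450.441 g/mol, of which 53.964 g is Al.
So Al makes up 53.964/450.441 = 0.1198 of the mass, i.e. 11.98%.

11.98 wt%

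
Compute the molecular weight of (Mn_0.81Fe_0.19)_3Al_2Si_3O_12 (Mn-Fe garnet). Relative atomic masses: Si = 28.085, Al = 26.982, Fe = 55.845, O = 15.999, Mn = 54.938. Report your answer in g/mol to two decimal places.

495.54 g/mol

The formula mass is the sum 2.43(54.938) + 0.57(55.845) + 2(26.982) + 3(28.085) + 12(15.999).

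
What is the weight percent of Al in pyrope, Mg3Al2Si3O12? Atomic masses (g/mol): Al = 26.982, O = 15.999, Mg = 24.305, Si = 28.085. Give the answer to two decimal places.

13.39 mass %

Molar mass of Mg3Al2Si3O12: 3×24.305 + 2×26.982 + 3×28.085 + 12×15.999 = 403.122 g/mol.
Mass of Al per formula unit: 2 × 26.982 = 53.964 g.
Weight fraction Al = 53.964 / 403.122 = 0.1339.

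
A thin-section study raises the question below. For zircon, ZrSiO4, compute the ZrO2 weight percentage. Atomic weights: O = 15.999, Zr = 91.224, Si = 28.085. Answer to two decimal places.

67.22 wt%

Molar mass of ZrSiO4 = 1*91.224 + 1*28.085 + 4*15.999 = 183.305 g/mol.
Each formula unit contains 1 Zr, equivalent to 1/1 = 1.0000 mol ZrO2.
M(ZrO2) = 1×91.224 + 2×15.999 = 123.222 g/mol.
Mass of ZrO2 per formula unit = 1.0000 × 123.222 = 123.222 g.
ZrO2 wt% = 123.222 / 183.305 × 100 = 67.22%.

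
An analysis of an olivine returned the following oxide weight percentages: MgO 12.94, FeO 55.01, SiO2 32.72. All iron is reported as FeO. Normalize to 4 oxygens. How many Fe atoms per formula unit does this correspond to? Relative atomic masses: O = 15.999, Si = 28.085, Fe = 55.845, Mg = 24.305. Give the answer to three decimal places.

1.408 Fe apfu

MgO: 12.94/40.304 = 0.32106 mol → 0.32106 mol Mg, 0.32106 mol O.
FeO: 55.01/71.844 = 0.76569 mol → 0.76569 mol Fe, 0.76569 mol O.
SiO2: 32.72/60.083 = 0.54458 mol → 0.54458 mol Si, 1.08916 mol O.
Total oxygen = 2.17591 mol. Normalization factor = 4/2.17591 = 1.83831.
Fe per 4 O = 0.76569 × 1.83831 = 1.408.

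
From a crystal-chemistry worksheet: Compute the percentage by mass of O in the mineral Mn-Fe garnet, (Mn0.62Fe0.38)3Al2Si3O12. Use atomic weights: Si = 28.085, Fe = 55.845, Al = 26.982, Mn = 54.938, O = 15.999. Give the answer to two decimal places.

Molar mass of (Mn0.62Fe0.38)3Al2Si3O12: 1.86·54.938 + 1.14·55.845 + 2·26.982 + 3·28.085 + 12·15.999 = 496.055 g/mol.
Mass of O per formula unit: 12 × 15.999 = 191.988 g.
Weight fraction O = 191.988 / 496.055 = 0.3870.

38.70 mass %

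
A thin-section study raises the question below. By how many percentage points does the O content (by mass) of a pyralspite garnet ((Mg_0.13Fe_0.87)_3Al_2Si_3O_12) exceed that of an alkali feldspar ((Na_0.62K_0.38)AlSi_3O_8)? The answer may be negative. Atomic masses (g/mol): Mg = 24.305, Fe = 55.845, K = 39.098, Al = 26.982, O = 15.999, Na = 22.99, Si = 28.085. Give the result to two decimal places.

-8.15 percentage points

O in (Mg_0.13Fe_0.87)_3Al_2Si_3O_12: molar mass 485.441 g/mol; 12×15.999 = 191.988 g → 39.55 wt%.
O in (Na_0.62K_0.38)AlSi_3O_8: molar mass 268.340 g/mol; 8×15.999 = 127.992 g → 47.70 wt%.
Difference = 39.55 − 47.70 = -8.15 percentage points.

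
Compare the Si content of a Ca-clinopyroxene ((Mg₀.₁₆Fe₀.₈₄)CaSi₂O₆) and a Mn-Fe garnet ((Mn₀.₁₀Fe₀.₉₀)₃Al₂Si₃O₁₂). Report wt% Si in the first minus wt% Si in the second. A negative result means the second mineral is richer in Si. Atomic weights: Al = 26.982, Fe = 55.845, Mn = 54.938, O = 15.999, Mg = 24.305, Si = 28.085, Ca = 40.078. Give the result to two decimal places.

First mineral: 56.170 g Si in 243.041 g formula = 23.11 wt% Si.
Second mineral: 84.255 g Si in 497.470 g formula = 16.94 wt% Si.
23.11% − 16.94% gives a difference of 6.17 percentage points.

6.17 percentage points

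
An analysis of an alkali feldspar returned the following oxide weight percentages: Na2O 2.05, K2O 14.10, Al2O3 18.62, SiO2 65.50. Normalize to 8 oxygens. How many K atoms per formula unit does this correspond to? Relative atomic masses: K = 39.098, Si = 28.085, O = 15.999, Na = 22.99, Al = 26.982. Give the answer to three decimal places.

Na2O (M=61.979): mol = 0.03308; Na = 0.06616, O = 0.03308.
K2O (M=94.195): mol = 0.14969; K = 0.29938, O = 0.14969.
Al2O3 (M=101.961): mol = 0.18262; Al = 0.36524, O = 0.54786.
SiO2 (M=60.083): mol = 1.09016; Si = 1.09016, O = 2.18032.
ΣO = 2.91095; factor = 8/ΣO = 2.74824.
K apfu = 0.29938 × 2.74824 = 0.823.

0.823 K apfu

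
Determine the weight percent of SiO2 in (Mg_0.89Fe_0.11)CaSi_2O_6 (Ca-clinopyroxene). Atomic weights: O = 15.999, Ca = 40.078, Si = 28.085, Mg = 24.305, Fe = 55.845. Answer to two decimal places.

Formula mass = 220.016 g/mol.
2 Si → 2.0000 mol SiO2 per formula unit; M(SiO2) = 60.083, so SiO2 mass = 120.166 g.
120.166/220.016 × 100 = 54.62 wt%.

54.62 wt%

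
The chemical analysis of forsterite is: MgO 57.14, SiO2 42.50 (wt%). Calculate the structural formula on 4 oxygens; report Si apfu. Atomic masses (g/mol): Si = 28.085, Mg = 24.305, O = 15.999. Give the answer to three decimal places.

0.999 Si apfu

MgO: 57.14/40.304 = 1.41773 mol → 1.41773 mol Mg, 1.41773 mol O.
SiO2: 42.50/60.083 = 0.70735 mol → 0.70735 mol Si, 1.41470 mol O.
Total oxygen = 2.83243 mol. Normalization factor = 4/2.83243 = 1.41221.
Si per 4 O = 0.70735 × 1.41221 = 0.999.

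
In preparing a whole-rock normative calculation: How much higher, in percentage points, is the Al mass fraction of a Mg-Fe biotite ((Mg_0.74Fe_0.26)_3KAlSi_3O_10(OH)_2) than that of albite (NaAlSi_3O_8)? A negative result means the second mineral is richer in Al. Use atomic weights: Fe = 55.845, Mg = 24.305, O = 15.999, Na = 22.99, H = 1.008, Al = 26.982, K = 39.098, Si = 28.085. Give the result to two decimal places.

-4.18 percentage points

Al in (Mg_0.74Fe_0.26)_3KAlSi_3O_10(OH)_2: molar mass 441.855 g/mol; 1×26.982 = 26.982 g → 6.11 wt%.
Al in NaAlSi_3O_8: molar mass 262.219 g/mol; 1×26.982 = 26.982 g → 10.29 wt%.
Difference = 6.11 − 10.29 = -4.18 percentage points.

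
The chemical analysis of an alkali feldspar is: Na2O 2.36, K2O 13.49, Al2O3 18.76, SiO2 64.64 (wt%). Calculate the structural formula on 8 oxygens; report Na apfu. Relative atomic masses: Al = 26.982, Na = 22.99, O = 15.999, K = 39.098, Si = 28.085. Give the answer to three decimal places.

2.36 wt% Na2O ÷ 61.979 g/mol = 0.03808 mol, giving 0.07616 Na and 0.03808 O.
13.49 wt% K2O ÷ 94.195 g/mol = 0.14321 mol, giving 0.28642 K and 0.14321 O.
18.76 wt% Al2O3 ÷ 101.961 g/mol = 0.18399 mol, giving 0.36798 Al and 0.55197 O.
64.64 wt% SiO2 ÷ 60.083 g/mol = 1.07585 mol, giving 1.07585 Si and 2.15170 O.
Oxygen sums to 2.88496; scaling by 8/2.88496 = 2.77300 puts the formula on 8 O.
Na: 0.07616 × 2.77300 = 0.211 atoms per formula unit.

0.211 Na apfu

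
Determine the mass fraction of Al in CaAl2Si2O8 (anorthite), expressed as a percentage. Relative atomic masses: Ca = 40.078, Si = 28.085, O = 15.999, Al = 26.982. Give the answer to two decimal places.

Molar mass of CaAl2Si2O8: 1*40.078 + 2*26.982 + 2*28.085 + 8*15.999 = 278.204 g/mol.
Mass of Al per formula unit: 2 × 26.982 = 53.964 g.
Weight fraction Al = 53.964 / 278.204 = 0.1940.

19.40 weight percent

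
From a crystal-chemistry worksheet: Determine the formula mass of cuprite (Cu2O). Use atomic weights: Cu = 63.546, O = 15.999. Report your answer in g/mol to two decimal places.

M = 2·63.546 + 1·15.999

143.09 g/mol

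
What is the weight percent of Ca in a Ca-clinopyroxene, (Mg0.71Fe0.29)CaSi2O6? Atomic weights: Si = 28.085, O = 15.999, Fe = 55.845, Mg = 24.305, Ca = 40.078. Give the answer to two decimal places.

17.76 wt%

Formula mass = 0.71×24.305 + 0.29×55.845 + 1×40.078 + 2×28.085 + 6×15.999 = 225.694 g/mol, of which 40.078 g is Ca.
So Ca makes up 40.078/225.694 = 0.1776 of the mass, i.e. 17.76%.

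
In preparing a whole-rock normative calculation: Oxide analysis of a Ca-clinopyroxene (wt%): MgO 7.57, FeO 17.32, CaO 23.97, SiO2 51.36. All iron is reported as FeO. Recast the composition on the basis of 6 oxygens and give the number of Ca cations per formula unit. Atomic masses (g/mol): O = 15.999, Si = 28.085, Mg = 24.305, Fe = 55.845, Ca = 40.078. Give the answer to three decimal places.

MgO (M=40.304): mol = 0.18782; Mg = 0.18782, O = 0.18782.
FeO (M=71.844): mol = 0.24108; Fe = 0.24108, O = 0.24108.
CaO (M=56.077): mol = 0.42745; Ca = 0.42745, O = 0.42745.
SiO2 (M=60.083): mol = 0.85482; Si = 0.85482, O = 1.70964.
ΣO = 2.56599; factor = 6/ΣO = 2.33828.
Ca apfu = 0.42745 × 2.33828 = 0.999.

0.999 Ca apfu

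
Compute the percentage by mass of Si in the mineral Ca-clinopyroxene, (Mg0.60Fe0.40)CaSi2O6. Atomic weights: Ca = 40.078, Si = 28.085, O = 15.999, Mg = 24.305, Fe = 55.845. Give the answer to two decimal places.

M((Mg0.60Fe0.40)CaSi2O6) = 229.163 g/mol.
Si contributes 2 × 28.085 = 56.170 g per mole.
56.170/229.163 = 0.2451 → 24.51%.

24.51 mass %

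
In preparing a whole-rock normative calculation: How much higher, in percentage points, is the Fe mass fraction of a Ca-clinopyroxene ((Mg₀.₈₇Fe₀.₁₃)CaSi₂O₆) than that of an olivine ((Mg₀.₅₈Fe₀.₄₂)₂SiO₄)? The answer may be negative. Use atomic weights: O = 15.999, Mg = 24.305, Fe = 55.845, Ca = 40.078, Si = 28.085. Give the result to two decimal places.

First mineral: 7.260 g Fe in 220.647 g formula = 3.29 wt% Fe.
Second mineral: 46.910 g Fe in 167.185 g formula = 28.06 wt% Fe.
3.29% − 28.06% gives a difference of -24.77 percentage points.

-24.77 percentage points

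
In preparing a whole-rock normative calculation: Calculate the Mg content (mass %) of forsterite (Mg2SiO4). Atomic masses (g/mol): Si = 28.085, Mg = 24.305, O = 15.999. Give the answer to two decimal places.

34.55 mass %

Molar mass of Mg2SiO4: 2×24.305 + 1×28.085 + 4×15.999 = 140.691 g/mol.
Mass of Mg per formula unit: 2 × 24.305 = 48.610 g.
Weight fraction Mg = 48.610 / 140.691 = 0.3455.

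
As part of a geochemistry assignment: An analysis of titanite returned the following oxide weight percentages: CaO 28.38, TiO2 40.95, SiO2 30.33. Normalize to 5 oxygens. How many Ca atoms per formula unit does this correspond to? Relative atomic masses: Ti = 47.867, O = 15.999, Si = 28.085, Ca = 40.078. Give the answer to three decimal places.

0.996 Ca apfu

CaO: 28.38/56.077 = 0.50609 mol → 0.50609 mol Ca, 0.50609 mol O.
TiO2: 40.95/79.865 = 0.51274 mol → 0.51274 mol Ti, 1.02548 mol O.
SiO2: 30.33/60.083 = 0.50480 mol → 0.50480 mol Si, 1.00960 mol O.
Total oxygen = 2.54117 mol. Normalization factor = 5/2.54117 = 1.96760.
Ca per 5 O = 0.50609 × 1.96760 = 0.996.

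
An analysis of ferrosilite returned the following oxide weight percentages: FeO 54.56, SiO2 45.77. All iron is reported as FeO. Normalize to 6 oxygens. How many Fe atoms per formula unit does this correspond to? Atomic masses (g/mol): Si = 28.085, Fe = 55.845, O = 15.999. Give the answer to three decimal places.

1.996 Fe apfu

FeO (M=71.844): mol = 0.75942; Fe = 0.75942, O = 0.75942.
SiO2 (M=60.083): mol = 0.76178; Si = 0.76178, O = 1.52356.
ΣO = 2.28298; factor = 6/ΣO = 2.62814.
Fe apfu = 0.75942 × 2.62814 = 1.996.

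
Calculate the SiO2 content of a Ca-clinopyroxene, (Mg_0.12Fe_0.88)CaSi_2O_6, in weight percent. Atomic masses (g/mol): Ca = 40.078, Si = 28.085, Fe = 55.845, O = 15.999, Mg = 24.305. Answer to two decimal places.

M((Mg_0.12Fe_0.88)CaSi_2O_6) = 244.302 g/mol; M(SiO2) = 60.083 g/mol.
Moles SiO2 per formula unit = 2 Si ÷ 1 = 2.0000.
SiO2 fraction = (2.0000 × 60.083) / 244.302 = 120.166/244.302 = 0.4919.

49.19 wt%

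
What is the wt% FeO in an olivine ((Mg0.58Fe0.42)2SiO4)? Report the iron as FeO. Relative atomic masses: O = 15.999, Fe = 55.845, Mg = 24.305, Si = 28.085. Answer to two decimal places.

Formula mass = 167.185 g/mol.
0.84 Fe → 0.8400 mol FeO per formula unit; M(FeO) = 71.844, so FeO mass = 60.349 g.
60.349/167.185 × 100 = 36.10 wt%.

36.10 wt%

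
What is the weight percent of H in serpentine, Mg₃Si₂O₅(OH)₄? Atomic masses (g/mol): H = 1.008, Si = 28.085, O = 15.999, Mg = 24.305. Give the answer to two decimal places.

1.46 wt%

Molar mass of Mg₃Si₂O₅(OH)₄: 3×24.305 + 2×28.085 + 9×15.999 + 4×1.008 = 277.108 g/mol.
Mass of H per formula unit: 4 × 1.008 = 4.032 g.
Weight fraction H = 4.032 / 277.108 = 0.0146.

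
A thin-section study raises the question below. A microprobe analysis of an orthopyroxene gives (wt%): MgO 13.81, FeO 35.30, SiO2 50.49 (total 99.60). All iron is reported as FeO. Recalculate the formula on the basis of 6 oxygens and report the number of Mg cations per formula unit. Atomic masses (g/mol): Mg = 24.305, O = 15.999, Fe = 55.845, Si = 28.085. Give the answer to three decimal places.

0.818 Mg apfu

13.81 wt% MgO ÷ 40.304 g/mol = 0.34265 mol, giving 0.34265 Mg and 0.34265 O.
35.30 wt% FeO ÷ 71.844 g/mol = 0.49134 mol, giving 0.49134 Fe and 0.49134 O.
50.49 wt% SiO2 ÷ 60.083 g/mol = 0.84034 mol, giving 0.84034 Si and 1.68068 O.
Oxygen sums to 2.51467; scaling by 6/2.51467 = 2.38600 puts the formula on 6 O.
Mg: 0.34265 × 2.38600 = 0.818 atoms per formula unit.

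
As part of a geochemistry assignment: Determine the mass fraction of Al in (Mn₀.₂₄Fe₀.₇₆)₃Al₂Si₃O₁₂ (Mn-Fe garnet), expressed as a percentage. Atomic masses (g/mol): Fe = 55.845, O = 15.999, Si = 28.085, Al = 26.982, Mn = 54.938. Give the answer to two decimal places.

Formula mass = 0.72*54.938 + 2.28*55.845 + 2*26.982 + 3*28.085 + 12*15.999 = 497.089 g/mol, of which 53.964 g is Al.
So Al makes up 53.964/497.089 = 0.1086 of the mass, i.e. 10.86%.

10.86 mass %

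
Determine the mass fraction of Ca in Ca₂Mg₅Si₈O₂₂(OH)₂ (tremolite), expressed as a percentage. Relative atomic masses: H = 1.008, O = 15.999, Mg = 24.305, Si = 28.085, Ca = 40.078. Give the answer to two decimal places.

Molar mass of Ca₂Mg₅Si₈O₂₂(OH)₂: 2*40.078 + 5*24.305 + 8*28.085 + 24*15.999 + 2*1.008 = 812.353 g/mol.
Mass of Ca per formula unit: 2 × 40.078 = 80.156 g.
Weight fraction Ca = 80.156 / 812.353 = 0.0987.

9.87 weight percent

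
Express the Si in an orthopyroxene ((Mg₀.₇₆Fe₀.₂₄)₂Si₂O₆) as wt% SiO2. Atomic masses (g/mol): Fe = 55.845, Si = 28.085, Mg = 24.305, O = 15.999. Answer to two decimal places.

55.65 wt%

Molar mass of (Mg₀.₇₆Fe₀.₂₄)₂Si₂O₆ = 1.52×24.305 + 0.48×55.845 + 2×28.085 + 6×15.999 = 215.913 g/mol.
Each formula unit contains 2 Si, equivalent to 2/1 = 2.0000 mol SiO2.
M(SiO2) = 1×28.085 + 2×15.999 = 60.083 g/mol.
Mass of SiO2 per formula unit = 2.0000 × 60.083 = 120.166 g.
SiO2 wt% = 120.166 / 215.913 × 100 = 55.65%.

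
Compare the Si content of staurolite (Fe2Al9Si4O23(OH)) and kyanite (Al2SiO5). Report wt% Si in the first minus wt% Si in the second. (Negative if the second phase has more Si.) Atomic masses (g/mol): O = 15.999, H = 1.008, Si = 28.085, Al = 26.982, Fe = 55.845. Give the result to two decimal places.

-4.14 percentage points

Si in Fe2Al9Si4O23(OH): molar mass 851.852 g/mol; 4×28.085 = 112.340 g → 13.19 wt%.
Si in Al2SiO5: molar mass 162.044 g/mol; 1×28.085 = 28.085 g → 17.33 wt%.
Difference = 13.19 − 17.33 = -4.14 percentage points.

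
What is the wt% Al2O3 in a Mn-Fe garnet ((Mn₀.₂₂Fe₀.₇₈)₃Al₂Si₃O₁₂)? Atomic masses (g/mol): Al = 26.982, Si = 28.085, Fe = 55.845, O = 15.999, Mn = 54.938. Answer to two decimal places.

20.51 wt%

Formula mass = 497.143 g/mol.
2 Al → 1.0000 mol Al2O3 per formula unit; M(Al2O3) = 101.961, so Al2O3 mass = 101.961 g.
101.961/497.143 × 100 = 20.51 wt%.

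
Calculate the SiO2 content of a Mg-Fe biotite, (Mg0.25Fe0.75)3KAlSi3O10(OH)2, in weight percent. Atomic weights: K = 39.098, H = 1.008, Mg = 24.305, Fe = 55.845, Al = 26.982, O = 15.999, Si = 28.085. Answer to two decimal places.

Formula mass = 488.219 g/mol.
3 Si → 3.0000 mol SiO2 per formula unit; M(SiO2) = 60.083, so SiO2 mass = 180.249 g.
180.249/488.219 × 100 = 36.92 wt%.

36.92 wt%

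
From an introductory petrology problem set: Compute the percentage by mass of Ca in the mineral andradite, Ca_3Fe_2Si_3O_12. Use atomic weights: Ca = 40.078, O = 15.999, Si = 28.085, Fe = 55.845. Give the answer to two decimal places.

23.66 mass %

Formula mass = 3·40.078 + 2·55.845 + 3·28.085 + 12·15.999 = 508.167 g/mol, of which 120.234 g is Ca.
So Ca makes up 120.234/508.167 = 0.2366 of the mass, i.e. 23.66%.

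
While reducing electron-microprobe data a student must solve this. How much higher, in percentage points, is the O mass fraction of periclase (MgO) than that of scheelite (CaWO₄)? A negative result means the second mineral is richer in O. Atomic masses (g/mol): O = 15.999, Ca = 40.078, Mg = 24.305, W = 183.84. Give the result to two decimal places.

First mineral: 15.999 g O in 40.304 g formula = 39.70 wt% O.
Second mineral: 63.996 g O in 287.914 g formula = 22.23 wt% O.
39.70% − 22.23% gives a difference of 17.47 percentage points.

17.47 percentage points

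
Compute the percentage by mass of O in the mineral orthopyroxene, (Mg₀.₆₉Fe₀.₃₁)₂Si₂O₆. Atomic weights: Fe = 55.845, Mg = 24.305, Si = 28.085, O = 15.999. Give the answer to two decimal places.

Molar mass of (Mg₀.₆₉Fe₀.₃₁)₂Si₂O₆: 1.38·24.305 + 0.62·55.845 + 2·28.085 + 6·15.999 = 220.329 g/mol.
Mass of O per formula unit: 6 × 15.999 = 95.994 g.
Weight fraction O = 95.994 / 220.329 = 0.4357.

43.57 wt%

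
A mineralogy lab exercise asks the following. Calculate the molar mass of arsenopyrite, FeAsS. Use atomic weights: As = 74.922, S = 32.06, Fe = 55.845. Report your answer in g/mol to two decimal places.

162.83 g/mol

Fe: 1 × 55.845 = 55.8450
As: 1 × 74.922 = 74.9220
S: 1 × 32.06 = 32.0600
Summing the contributions gives the formula mass.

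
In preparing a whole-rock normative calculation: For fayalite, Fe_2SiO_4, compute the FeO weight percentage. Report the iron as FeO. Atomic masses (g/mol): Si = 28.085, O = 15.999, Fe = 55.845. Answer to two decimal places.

70.51 wt%

Molar mass of Fe_2SiO_4 = 2·55.845 + 1·28.085 + 4·15.999 = 203.771 g/mol.
Each formula unit contains 2 Fe, equivalent to 2/1 = 2.0000 mol FeO.
M(FeO) = 1×55.845 + 1×15.999 = 71.844 g/mol.
Mass of FeO per formula unit = 2.0000 × 71.844 = 143.688 g.
FeO wt% = 143.688 / 203.771 × 100 = 70.51%.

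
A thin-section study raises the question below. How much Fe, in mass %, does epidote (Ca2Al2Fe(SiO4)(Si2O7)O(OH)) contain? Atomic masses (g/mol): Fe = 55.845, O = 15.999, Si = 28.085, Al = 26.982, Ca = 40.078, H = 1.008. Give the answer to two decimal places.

11.56 mass %

Formula mass = 2×40.078 + 2×26.982 + 1×55.845 + 3×28.085 + 13×15.999 + 1×1.008 = 483.215 g/mol, of which 55.845 g is Fe.
So Fe makes up 55.845/483.215 = 0.1156 of the mass, i.e. 11.56%.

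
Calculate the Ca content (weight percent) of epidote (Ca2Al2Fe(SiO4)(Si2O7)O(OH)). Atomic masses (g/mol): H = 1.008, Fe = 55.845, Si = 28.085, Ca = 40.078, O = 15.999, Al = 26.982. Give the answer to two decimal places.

Formula mass = 2×40.078 + 2×26.982 + 1×55.845 + 3×28.085 + 13×15.999 + 1×1.008 = 483.215 g/mol, of which 80.156 g is Ca.
So Ca makes up 80.156/483.215 = 0.1659 of the mass, i.e. 16.59%.

16.59 weight percent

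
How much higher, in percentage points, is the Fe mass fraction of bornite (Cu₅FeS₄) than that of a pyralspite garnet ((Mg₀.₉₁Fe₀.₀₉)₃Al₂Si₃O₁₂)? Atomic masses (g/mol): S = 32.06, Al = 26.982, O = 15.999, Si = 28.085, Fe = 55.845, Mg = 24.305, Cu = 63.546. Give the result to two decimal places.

7.47 percentage points

M(Cu₅FeS₄) = 501.815 g/mol, so wt% Fe = 55.845/501.815 × 100 = 11.13%.
M((Mg₀.₉₁Fe₀.₀₉)₃Al₂Si₃O₁₂) = 411.638 g/mol, so wt% Fe = 15.078/411.638 × 100 = 3.66%.
11.13 − 3.66 = 7.47 pp.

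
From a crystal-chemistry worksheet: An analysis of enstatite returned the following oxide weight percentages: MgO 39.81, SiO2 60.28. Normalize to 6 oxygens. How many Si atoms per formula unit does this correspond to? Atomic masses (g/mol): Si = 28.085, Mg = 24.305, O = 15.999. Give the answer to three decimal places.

39.81 wt% MgO ÷ 40.304 g/mol = 0.98774 mol, giving 0.98774 Mg and 0.98774 O.
60.28 wt% SiO2 ÷ 60.083 g/mol = 1.00328 mol, giving 1.00328 Si and 2.00656 O.
Oxygen sums to 2.99430; scaling by 6/2.99430 = 2.00381 puts the formula on 6 O.
Si: 1.00328 × 2.00381 = 2.010 atoms per formula unit.

2.010 Si apfu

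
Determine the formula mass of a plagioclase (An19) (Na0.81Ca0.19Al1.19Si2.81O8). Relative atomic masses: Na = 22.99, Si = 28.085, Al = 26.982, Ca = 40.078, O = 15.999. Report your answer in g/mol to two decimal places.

The formula mass is the sum 0.81·22.99 + 0.19·40.078 + 1.19·26.982 + 2.81·28.085 + 8·15.999.

265.26 g/mol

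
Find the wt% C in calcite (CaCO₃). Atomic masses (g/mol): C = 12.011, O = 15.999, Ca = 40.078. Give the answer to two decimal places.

Formula mass = 1×40.078 + 1×12.011 + 3×15.999 = 100.086 g/mol, of which 12.011 g is C.
So C makes up 12.011/100.086 = 0.1200 of the mass, i.e. 12.00%.

12.00 wt%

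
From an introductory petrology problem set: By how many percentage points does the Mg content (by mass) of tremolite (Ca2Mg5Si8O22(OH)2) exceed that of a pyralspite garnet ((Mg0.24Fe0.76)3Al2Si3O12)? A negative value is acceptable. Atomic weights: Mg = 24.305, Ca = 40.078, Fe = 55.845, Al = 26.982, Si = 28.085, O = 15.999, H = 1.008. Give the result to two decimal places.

First mineral: 121.525 g Mg in 812.353 g formula = 14.96 wt% Mg.
Second mineral: 17.500 g Mg in 475.033 g formula = 3.68 wt% Mg.
14.96% − 3.68% gives a difference of 11.28 percentage points.

11.28 percentage points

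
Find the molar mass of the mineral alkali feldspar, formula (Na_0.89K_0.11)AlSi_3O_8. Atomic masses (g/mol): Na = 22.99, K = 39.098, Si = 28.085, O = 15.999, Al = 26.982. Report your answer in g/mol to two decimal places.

263.99 g/mol

M = 0.89·22.99 + 0.11·39.098 + 1·26.982 + 3·28.085 + 8·15.999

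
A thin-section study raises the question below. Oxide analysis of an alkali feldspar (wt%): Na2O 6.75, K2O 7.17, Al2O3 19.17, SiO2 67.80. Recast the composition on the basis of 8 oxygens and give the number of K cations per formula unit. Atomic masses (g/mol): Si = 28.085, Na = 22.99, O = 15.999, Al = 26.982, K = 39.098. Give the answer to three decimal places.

6.75 wt% Na2O ÷ 61.979 g/mol = 0.10891 mol, giving 0.21782 Na and 0.10891 O.
7.17 wt% K2O ÷ 94.195 g/mol = 0.07612 mol, giving 0.15224 K and 0.07612 O.
19.17 wt% Al2O3 ÷ 101.961 g/mol = 0.18801 mol, giving 0.37602 Al and 0.56403 O.
67.80 wt% SiO2 ÷ 60.083 g/mol = 1.12844 mol, giving 1.12844 Si and 2.25688 O.
Oxygen sums to 3.00594; scaling by 8/3.00594 = 2.66140 puts the formula on 8 O.
K: 0.15224 × 2.66140 = 0.405 atoms per formula unit.

0.405 K apfu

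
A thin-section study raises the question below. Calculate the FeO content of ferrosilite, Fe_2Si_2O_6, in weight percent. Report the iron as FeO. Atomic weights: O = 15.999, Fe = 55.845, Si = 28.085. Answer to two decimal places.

54.46 wt%

Molar mass of Fe_2Si_2O_6 = 2*55.845 + 2*28.085 + 6*15.999 = 263.854 g/mol.
Each formula unit contains 2 Fe, equivalent to 2/1 = 2.0000 mol FeO.
M(FeO) = 1×55.845 + 1×15.999 = 71.844 g/mol.
Mass of FeO per formula unit = 2.0000 × 71.844 = 143.688 g.
FeO wt% = 143.688 / 263.854 × 100 = 54.46%.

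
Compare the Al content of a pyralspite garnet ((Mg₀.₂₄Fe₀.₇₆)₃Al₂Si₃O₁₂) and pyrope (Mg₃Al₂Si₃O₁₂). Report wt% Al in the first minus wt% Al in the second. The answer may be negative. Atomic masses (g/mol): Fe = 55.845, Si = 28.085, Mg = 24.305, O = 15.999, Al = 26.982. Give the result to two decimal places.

-2.03 percentage points

M((Mg₀.₂₄Fe₀.₇₆)₃Al₂Si₃O₁₂) = 475.033 g/mol, so wt% Al = 53.964/475.033 × 100 = 11.36%.
M(Mg₃Al₂Si₃O₁₂) = 403.122 g/mol, so wt% Al = 53.964/403.122 × 100 = 13.39%.
11.36 − 13.39 = -2.03 pp.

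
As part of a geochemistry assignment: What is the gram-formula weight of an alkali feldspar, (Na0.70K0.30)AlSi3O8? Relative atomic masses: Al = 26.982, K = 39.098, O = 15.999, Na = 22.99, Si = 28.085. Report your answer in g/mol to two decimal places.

267.05 g/mol

Na: 0.70 × 22.99 = 16.0930
K: 0.30 × 39.098 = 11.7294
Al: 1 × 26.982 = 26.9820
Si: 3 × 28.085 = 84.2550
O: 8 × 15.999 = 127.9920
Summing the contributions gives the formula mass.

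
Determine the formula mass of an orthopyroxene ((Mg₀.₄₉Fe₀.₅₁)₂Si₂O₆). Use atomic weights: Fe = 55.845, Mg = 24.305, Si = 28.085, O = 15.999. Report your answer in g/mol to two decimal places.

Mg: 0.98 × 24.305 = 23.8189
Fe: 1.02 × 55.845 = 56.9619
Si: 2 × 28.085 = 56.1700
O: 6 × 15.999 = 95.9940
Summing the contributions gives the formula mass.

232.94 g/mol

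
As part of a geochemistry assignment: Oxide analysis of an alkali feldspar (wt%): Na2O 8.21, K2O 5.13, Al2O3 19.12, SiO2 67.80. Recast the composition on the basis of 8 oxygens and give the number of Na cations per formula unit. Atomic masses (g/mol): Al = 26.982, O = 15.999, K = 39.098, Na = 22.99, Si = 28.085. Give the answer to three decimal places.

0.705 Na apfu

Na2O (M=61.979): mol = 0.13246; Na = 0.26492, O = 0.13246.
K2O (M=94.195): mol = 0.05446; K = 0.10892, O = 0.05446.
Al2O3 (M=101.961): mol = 0.18752; Al = 0.37504, O = 0.56256.
SiO2 (M=60.083): mol = 1.12844; Si = 1.12844, O = 2.25688.
ΣO = 3.00636; factor = 8/ΣO = 2.66103.
Na apfu = 0.26492 × 2.66103 = 0.705.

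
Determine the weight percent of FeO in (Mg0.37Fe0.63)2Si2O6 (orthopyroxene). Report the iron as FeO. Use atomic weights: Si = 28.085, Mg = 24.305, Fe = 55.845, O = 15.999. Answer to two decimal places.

Formula mass = 240.514 g/mol.
1.26 Fe → 1.2600 mol FeO per formula unit; M(FeO) = 71.844, so FeO mass = 90.523 g.
90.523/240.514 × 100 = 37.64 wt%.

37.64 wt%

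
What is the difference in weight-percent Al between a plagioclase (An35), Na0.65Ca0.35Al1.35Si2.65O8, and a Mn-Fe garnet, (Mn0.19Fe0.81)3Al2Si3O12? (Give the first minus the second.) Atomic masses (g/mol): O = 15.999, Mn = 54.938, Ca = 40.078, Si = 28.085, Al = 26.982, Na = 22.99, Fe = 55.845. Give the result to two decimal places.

M(Na0.65Ca0.35Al1.35Si2.65O8) = 267.814 g/mol, so wt% Al = 36.426/267.814 × 100 = 13.60%.
M((Mn0.19Fe0.81)3Al2Si3O12) = 497.225 g/mol, so wt% Al = 53.964/497.225 × 100 = 10.85%.
13.60 − 10.85 = 2.75 pp.

2.75 percentage points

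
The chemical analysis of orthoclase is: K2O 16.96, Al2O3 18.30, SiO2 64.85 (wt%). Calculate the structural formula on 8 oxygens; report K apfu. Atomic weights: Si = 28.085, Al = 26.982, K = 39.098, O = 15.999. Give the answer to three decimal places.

1.001 K apfu

K2O: 16.96/94.195 = 0.18005 mol → 0.36010 mol K, 0.18005 mol O.
Al2O3: 18.30/101.961 = 0.17948 mol → 0.35896 mol Al, 0.53844 mol O.
SiO2: 64.85/60.083 = 1.07934 mol → 1.07934 mol Si, 2.15868 mol O.
Total oxygen = 2.87717 mol. Normalization factor = 8/2.87717 = 2.78051.
K per 8 O = 0.36010 × 2.78051 = 1.001.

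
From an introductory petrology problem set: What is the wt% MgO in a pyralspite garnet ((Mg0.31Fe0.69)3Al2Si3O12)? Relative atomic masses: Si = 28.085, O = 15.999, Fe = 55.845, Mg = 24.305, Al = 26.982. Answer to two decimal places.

8.00 wt%

M((Mg0.31Fe0.69)3Al2Si3O12) = 468.410 g/mol; M(MgO) = 40.304 g/mol.
Moles MgO per formula unit = 0.93 Mg ÷ 1 = 0.9300.
MgO fraction = (0.9300 × 40.304) / 468.410 = 37.483/468.410 = 0.0800.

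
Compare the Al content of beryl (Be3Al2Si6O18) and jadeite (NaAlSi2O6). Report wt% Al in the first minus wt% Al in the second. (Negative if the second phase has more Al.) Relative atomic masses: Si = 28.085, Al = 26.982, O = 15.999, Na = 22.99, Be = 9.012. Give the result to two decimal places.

-3.31 percentage points

Al in Be3Al2Si6O18: molar mass 537.492 g/mol; 2×26.982 = 53.964 g → 10.04 wt%.
Al in NaAlSi2O6: molar mass 202.136 g/mol; 1×26.982 = 26.982 g → 13.35 wt%.
Difference = 10.04 − 13.35 = -3.31 percentage points.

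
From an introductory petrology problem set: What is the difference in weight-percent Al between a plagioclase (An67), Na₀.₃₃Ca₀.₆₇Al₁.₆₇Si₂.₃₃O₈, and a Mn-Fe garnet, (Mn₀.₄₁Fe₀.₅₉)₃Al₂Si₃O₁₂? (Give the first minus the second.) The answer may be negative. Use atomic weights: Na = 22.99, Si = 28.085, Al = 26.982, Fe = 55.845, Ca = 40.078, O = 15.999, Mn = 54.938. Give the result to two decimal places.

First mineral: 45.060 g Al in 272.929 g formula = 16.51 wt% Al.
Second mineral: 53.964 g Al in 496.626 g formula = 10.87 wt% Al.
16.51% − 10.87% gives a difference of 5.64 percentage points.

5.64 percentage points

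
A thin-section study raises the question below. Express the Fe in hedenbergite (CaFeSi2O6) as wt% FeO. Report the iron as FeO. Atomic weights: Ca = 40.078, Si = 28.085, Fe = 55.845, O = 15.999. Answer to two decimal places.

M(CaFeSi2O6) = 248.087 g/mol; M(FeO) = 71.844 g/mol.
Moles FeO per formula unit = 1 Fe ÷ 1 = 1.0000.
FeO fraction = (1.0000 × 71.844) / 248.087 = 71.844/248.087 = 0.2896.

28.96 wt%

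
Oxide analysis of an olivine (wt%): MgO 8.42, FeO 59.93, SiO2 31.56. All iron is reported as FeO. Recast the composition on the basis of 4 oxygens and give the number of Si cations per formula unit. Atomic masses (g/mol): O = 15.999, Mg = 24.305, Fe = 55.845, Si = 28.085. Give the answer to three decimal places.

MgO (M=40.304): mol = 0.20891; Mg = 0.20891, O = 0.20891.
FeO (M=71.844): mol = 0.83417; Fe = 0.83417, O = 0.83417.
SiO2 (M=60.083): mol = 0.52527; Si = 0.52527, O = 1.05054.
ΣO = 2.09362; factor = 4/ΣO = 1.91057.
Si apfu = 0.52527 × 1.91057 = 1.004.

1.004 Si apfu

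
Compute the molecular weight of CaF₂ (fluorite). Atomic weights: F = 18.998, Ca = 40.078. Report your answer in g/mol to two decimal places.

The formula mass is the sum 1*40.078 + 2*18.998.

78.07 g/mol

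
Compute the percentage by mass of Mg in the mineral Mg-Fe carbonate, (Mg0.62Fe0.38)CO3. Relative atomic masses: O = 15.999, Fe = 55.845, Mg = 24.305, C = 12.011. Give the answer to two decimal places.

Formula mass = 0.62·24.305 + 0.38·55.845 + 1·12.011 + 3·15.999 = 96.298 g/mol, of which 15.069 g is Mg.
So Mg makes up 15.069/96.298 = 0.1565 of the mass, i.e. 15.65%.

15.65 wt%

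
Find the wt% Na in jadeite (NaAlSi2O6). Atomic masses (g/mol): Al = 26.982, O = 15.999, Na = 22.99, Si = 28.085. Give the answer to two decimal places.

M(NaAlSi2O6) = 202.136 g/mol.
Na contributes 1 × 22.99 = 22.990 g per mole.
22.990/202.136 = 0.1137 → 11.37%.

11.37 wt%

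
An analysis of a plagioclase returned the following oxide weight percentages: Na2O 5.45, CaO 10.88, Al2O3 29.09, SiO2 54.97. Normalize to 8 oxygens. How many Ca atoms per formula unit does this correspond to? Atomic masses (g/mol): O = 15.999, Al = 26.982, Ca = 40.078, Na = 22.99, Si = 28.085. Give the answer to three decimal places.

0.523 Ca apfu

Na2O: 5.45/61.979 = 0.08793 mol → 0.17586 mol Na, 0.08793 mol O.
CaO: 10.88/56.077 = 0.19402 mol → 0.19402 mol Ca, 0.19402 mol O.
Al2O3: 29.09/101.961 = 0.28531 mol → 0.57062 mol Al, 0.85593 mol O.
SiO2: 54.97/60.083 = 0.91490 mol → 0.91490 mol Si, 1.82980 mol O.
Total oxygen = 2.96768 mol. Normalization factor = 8/2.96768 = 2.69571.
Ca per 8 O = 0.19402 × 2.69571 = 0.523.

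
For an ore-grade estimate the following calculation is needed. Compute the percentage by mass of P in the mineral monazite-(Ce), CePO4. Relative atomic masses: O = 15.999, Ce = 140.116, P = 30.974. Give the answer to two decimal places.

Molar mass of CePO4: 1·140.116 + 1·30.974 + 4·15.999 = 235.086 g/mol.
Mass of P per formula unit: 1 × 30.974 = 30.974 g.
Weight fraction P = 30.974 / 235.086 = 0.1318.

13.18 mass %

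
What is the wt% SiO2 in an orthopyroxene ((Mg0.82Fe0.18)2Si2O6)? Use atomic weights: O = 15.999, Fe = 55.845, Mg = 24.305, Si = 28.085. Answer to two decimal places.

M((Mg0.82Fe0.18)2Si2O6) = 212.128 g/mol; M(SiO2) = 60.083 g/mol.
Moles SiO2 per formula unit = 2 Si ÷ 1 = 2.0000.
SiO2 fraction = (2.0000 × 60.083) / 212.128 = 120.166/212.128 = 0.5665.

56.65 wt%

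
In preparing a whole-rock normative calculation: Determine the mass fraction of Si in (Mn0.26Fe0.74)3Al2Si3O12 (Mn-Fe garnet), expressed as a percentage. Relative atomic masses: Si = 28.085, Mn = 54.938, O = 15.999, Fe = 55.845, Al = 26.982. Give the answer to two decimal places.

16.95 wt%

Formula mass = 0.78×54.938 + 2.22×55.845 + 2×26.982 + 3×28.085 + 12×15.999 = 497.035 g/mol, of which 84.255 g is Si.
So Si makes up 84.255/497.035 = 0.1695 of the mass, i.e. 16.95%.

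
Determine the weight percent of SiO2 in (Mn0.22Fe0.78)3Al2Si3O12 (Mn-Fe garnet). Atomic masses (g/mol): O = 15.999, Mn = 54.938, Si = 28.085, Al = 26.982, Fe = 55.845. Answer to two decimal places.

Formula mass = 497.143 g/mol.
3 Si → 3.0000 mol SiO2 per formula unit; M(SiO2) = 60.083, so SiO2 mass = 180.249 g.
180.249/497.143 × 100 = 36.26 wt%.

36.26 wt%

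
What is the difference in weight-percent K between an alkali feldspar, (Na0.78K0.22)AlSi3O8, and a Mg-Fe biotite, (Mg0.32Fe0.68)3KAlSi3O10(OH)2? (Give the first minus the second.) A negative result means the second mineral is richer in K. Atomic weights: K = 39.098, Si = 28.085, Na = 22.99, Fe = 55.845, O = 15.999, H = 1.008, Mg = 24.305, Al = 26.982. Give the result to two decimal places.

First mineral: 8.602 g K in 265.763 g formula = 3.24 wt% K.
Second mineral: 39.098 g K in 481.596 g formula = 8.12 wt% K.
3.24% − 8.12% gives a difference of -4.88 percentage points.

-4.88 percentage points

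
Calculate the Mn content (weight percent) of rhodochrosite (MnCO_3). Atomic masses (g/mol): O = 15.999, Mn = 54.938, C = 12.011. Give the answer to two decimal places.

47.79 weight percent

M(MnCO_3) = 114.946 g/mol.
Mn contributes 1 × 54.938 = 54.938 g per mole.
54.938/114.946 = 0.4779 → 47.79%.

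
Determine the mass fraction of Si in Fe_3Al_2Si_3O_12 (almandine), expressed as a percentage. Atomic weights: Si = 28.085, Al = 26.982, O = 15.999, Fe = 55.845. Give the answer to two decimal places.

16.93 weight percent

M(Fe_3Al_2Si_3O_12) = 497.742 g/mol.
Si contributes 3 × 28.085 = 84.255 g per mole.
84.255/497.742 = 0.1693 → 16.93%.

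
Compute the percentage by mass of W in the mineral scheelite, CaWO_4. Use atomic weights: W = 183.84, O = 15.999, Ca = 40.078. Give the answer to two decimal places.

Molar mass of CaWO_4: 1×40.078 + 1×183.84 + 4×15.999 = 287.914 g/mol.
Mass of W per formula unit: 1 × 183.84 = 183.840 g.
Weight fraction W = 183.840 / 287.914 = 0.6385.

63.85 mass %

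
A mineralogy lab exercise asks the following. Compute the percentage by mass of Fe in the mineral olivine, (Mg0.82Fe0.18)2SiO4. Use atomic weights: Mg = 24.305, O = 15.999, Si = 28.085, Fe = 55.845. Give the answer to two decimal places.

Formula mass = 1.64·24.305 + 0.36·55.845 + 1·28.085 + 4·15.999 = 152.045 g/mol, of which 20.104 g is Fe.
So Fe makes up 20.104/152.045 = 0.1322 of the mass, i.e. 13.22%.

13.22 wt%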